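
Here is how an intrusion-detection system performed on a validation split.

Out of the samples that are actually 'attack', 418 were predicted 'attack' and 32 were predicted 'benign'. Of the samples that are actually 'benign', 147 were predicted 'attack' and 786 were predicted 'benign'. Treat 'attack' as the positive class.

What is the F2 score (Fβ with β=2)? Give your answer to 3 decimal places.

0.884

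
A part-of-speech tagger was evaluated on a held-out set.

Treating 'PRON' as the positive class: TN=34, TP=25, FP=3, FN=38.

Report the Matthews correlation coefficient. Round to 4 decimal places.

0.3395

MCC = (TP·TN − FP·FN) / √((TP+FP)(TP+FN)(TN+FP)(TN+FN))
Numerator = 25·34 − 3·38 = 736
Denominator = √(28·63·37·72) = √4699296 = 2167.7860
MCC = 736 / 2167.7860 = 0.3395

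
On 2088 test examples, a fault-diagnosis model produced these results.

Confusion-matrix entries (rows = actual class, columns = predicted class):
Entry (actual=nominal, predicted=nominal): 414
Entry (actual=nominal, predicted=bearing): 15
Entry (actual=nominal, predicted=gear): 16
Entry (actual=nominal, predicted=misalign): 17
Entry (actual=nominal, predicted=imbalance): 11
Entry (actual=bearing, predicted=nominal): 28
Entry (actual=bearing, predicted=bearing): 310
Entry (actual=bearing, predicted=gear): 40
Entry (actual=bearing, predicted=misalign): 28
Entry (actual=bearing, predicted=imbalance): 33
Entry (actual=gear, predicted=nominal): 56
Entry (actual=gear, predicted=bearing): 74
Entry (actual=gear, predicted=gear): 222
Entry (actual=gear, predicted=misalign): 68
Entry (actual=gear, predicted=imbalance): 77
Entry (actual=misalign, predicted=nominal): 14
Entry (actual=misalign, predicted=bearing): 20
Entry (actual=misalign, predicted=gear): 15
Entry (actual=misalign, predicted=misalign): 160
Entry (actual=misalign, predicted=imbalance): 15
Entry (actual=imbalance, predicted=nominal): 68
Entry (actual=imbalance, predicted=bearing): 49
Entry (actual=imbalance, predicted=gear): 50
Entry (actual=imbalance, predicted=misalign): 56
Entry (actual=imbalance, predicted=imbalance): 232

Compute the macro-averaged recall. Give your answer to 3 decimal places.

0.650

Per-class recall (TP/(TP+FN)):
  nominal: TP=414, FN=15+16+17+11=59 → 414/473 = 0.8753
  bearing: TP=310, FN=28+40+28+33=129 → 310/439 = 0.7062
  gear: TP=222, FN=56+74+68+77=275 → 222/497 = 0.4467
  misalign: TP=160, FN=14+20+15+15=64 → 160/224 = 0.7143
  imbalance: TP=232, FN=68+49+50+56=223 → 232/455 = 0.5099
Macro-recall = mean = (0.8753 + 0.7062 + 0.4467 + 0.7143 + 0.5099) / 5 = 0.650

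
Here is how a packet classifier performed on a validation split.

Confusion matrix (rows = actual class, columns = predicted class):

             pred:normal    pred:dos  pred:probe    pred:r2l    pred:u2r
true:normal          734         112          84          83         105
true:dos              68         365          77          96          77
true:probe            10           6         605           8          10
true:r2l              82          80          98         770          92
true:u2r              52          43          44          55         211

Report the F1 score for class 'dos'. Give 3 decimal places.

0.566

Take TP from the diagonal, FP from the rest of the 'dos' prediction marginal, FN from the rest of the 'dos' actual marginal.
F1 score = 2·TP/(2·TP+FP+FN).
dos: TP=365, FP=112+6+80+43=241, FN=68+77+96+77=318 → 730/1289 = 0.5663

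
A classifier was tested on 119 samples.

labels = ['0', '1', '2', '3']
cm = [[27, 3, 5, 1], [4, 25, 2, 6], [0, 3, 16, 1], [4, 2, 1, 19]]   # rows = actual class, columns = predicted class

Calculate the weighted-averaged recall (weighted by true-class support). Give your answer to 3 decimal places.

Per-class recall (TP/(TP+FN)):
  0: TP=27, FN=3+5+1=9 → 27/36 = 0.7500
  1: TP=25, FN=4+2+6=12 → 25/37 = 0.6757
  2: TP=16, FN=0+3+1=4 → 16/20 = 0.8000
  3: TP=19, FN=4+2+1=7 → 19/26 = 0.7308
Weighted-recall = Σ (supportᵢ/N)·recallᵢ with N=119: (36/119)·0.7500 + (37/119)·0.6757 + (20/119)·0.8000 + (26/119)·0.7308 = 0.731

0.731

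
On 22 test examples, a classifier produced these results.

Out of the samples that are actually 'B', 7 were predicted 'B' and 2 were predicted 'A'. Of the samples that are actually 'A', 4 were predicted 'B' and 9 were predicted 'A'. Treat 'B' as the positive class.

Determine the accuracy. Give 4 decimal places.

Accuracy = (TP+TN)/N = (7+9)/22 = 0.7273

0.7273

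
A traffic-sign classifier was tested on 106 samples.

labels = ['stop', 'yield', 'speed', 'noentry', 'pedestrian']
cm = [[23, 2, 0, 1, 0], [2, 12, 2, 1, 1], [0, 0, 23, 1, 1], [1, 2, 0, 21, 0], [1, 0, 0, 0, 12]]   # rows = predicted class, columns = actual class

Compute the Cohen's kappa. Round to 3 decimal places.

Observed agreement pₒ = trace/N = 91/106 = 0.8585
Expected agreement pₑ = Σ (rowᵢ·colᵢ)/N² = (27·26 + 16·18 + 25·25 + 24·24 + 14·13)/106² = 0.2112
κ = (pₒ − pₑ)/(1 − pₑ) = (0.8585 − 0.2112)/(1 − 0.2112) = 0.821

0.821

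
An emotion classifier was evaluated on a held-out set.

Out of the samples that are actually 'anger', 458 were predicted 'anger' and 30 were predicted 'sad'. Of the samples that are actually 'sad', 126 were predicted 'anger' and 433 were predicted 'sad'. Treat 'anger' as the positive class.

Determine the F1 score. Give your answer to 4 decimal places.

Precision = TP/(TP+FP) = 458/584 = 0.7842
Recall = TP/(TP+FN) = 458/488 = 0.9385
F1 = 2·TP/(2·TP+FP+FN) = 916/1072 = 0.8545

0.8545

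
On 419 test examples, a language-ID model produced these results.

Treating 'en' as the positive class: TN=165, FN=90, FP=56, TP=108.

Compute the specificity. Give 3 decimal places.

0.747

Specificity = TN/(TN+FP) = 165/(165+56) = 0.747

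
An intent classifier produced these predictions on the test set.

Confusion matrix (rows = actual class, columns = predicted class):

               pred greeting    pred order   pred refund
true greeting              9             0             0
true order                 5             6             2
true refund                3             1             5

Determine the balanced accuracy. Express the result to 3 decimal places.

Balanced accuracy = mean of per-class recall.
  greeting: recall = 9/9 = 1.0000
  order: recall = 6/13 = 0.4615
  refund: recall = 5/9 = 0.5556
Mean = (1.0000 + 0.4615 + 0.5556) / 3 = 0.672

0.672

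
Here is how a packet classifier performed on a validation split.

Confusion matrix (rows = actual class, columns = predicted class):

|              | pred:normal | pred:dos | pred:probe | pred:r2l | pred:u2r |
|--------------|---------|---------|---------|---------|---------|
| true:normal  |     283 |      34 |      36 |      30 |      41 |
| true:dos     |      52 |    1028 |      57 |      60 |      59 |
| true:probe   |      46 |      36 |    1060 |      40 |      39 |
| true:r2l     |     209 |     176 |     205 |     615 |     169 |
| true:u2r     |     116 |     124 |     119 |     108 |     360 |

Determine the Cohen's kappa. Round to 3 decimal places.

Observed agreement pₒ = trace/N = 3346/5102 = 0.6558
Expected agreement pₑ = Σ (rowᵢ·colᵢ)/N² = (424·706 + 1256·1398 + 1221·1477 + 1374·853 + 827·668)/5102² = 0.2145
κ = (pₒ − pₑ)/(1 − pₑ) = (0.6558 − 0.2145)/(1 − 0.2145) = 0.562

0.562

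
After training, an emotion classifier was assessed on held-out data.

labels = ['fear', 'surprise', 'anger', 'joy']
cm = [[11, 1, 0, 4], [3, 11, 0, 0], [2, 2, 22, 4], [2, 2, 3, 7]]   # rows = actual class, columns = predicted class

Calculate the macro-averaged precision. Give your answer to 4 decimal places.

0.6613

Per-class precision (TP/(TP+FP)):
  fear: TP=11, FP=3+2+2=7 → 11/18 = 0.61111
  surprise: TP=11, FP=1+2+2=5 → 11/16 = 0.68750
  anger: TP=22, FP=0+0+3=3 → 22/25 = 0.88000
  joy: TP=7, FP=4+0+4=8 → 7/15 = 0.46667
Macro-precision = mean = (0.61111 + 0.68750 + 0.88000 + 0.46667) / 4 = 0.6613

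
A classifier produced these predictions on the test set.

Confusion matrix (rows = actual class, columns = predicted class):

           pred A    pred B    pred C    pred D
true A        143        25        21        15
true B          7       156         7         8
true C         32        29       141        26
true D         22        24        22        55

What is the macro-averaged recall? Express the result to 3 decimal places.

0.661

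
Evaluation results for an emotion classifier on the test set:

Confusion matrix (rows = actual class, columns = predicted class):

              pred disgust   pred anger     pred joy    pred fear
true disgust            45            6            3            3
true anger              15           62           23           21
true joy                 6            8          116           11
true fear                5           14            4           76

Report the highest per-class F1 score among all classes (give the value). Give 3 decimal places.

0.808

Per-class F1 score (2·TP/(2·TP+FP+FN)):
  disgust: TP=45, FP=15+6+5=26, FN=6+3+3=12 → 90/128 = 0.7031
  anger: TP=62, FP=6+8+14=28, FN=15+23+21=59 → 124/211 = 0.5877
  joy: TP=116, FP=3+23+4=30, FN=6+8+11=25 → 232/287 = 0.8084
  fear: TP=76, FP=3+21+11=35, FN=5+14+4=23 → 152/210 = 0.7238
Highest is class 'joy' with F1 score = 0.808.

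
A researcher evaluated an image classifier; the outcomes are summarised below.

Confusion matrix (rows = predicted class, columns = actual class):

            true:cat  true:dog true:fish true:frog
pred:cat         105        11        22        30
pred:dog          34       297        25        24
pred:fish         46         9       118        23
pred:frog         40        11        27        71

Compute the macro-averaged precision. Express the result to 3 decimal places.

Per-class precision (TP/(TP+FP)):
  cat: TP=105, FP=11+22+30=63 → 105/168 = 0.6250
  dog: TP=297, FP=34+25+24=83 → 297/380 = 0.7816
  fish: TP=118, FP=46+9+23=78 → 118/196 = 0.6020
  frog: TP=71, FP=40+11+27=78 → 71/149 = 0.4765
Macro-precision = mean = (0.6250 + 0.7816 + 0.6020 + 0.4765) / 4 = 0.621

0.621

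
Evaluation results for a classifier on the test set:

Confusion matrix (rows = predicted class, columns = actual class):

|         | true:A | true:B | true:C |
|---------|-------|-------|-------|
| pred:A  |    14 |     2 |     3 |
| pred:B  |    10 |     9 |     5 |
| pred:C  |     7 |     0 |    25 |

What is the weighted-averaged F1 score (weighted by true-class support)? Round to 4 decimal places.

Per-class F1 score (2·TP/(2·TP+FP+FN)):
  A: TP=14, FP=2+3=5, FN=10+7=17 → 28/50 = 0.56000
  B: TP=9, FP=10+5=15, FN=2+0=2 → 18/35 = 0.51429
  C: TP=25, FP=7+0=7, FN=3+5=8 → 50/65 = 0.76923
Weighted-F1 score = Σ (supportᵢ/N)·F1 scoreᵢ with N=75: (31/75)·0.56000 + (11/75)·0.51429 + (33/75)·0.76923 = 0.6454

0.6454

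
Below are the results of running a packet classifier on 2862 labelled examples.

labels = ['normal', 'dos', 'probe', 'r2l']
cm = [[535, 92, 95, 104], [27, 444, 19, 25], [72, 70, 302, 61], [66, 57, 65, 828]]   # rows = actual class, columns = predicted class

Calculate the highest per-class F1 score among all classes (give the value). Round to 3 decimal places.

Per-class F1 score (2·TP/(2·TP+FP+FN)):
  normal: TP=535, FP=27+72+66=165, FN=92+95+104=291 → 1070/1526 = 0.7012
  dos: TP=444, FP=92+70+57=219, FN=27+19+25=71 → 888/1178 = 0.7538
  probe: TP=302, FP=95+19+65=179, FN=72+70+61=203 → 604/986 = 0.6126
  r2l: TP=828, FP=104+25+61=190, FN=66+57+65=188 → 1656/2034 = 0.8142
Highest is class 'r2l' with F1 score = 0.814.

0.814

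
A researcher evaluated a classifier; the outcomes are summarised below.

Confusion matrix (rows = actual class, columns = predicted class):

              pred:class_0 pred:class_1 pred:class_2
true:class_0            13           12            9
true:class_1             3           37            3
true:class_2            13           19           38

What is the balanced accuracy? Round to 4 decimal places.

0.5952

Balanced accuracy = mean of per-class recall.
  class_0: recall = 13/34 = 0.38235
  class_1: recall = 37/43 = 0.86047
  class_2: recall = 38/70 = 0.54286
Mean = (0.38235 + 0.86047 + 0.54286) / 3 = 0.5952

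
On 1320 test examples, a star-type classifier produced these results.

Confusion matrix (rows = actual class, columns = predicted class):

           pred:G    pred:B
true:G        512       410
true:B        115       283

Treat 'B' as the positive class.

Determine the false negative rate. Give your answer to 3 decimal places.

0.289

FNR = FN/(FN+TP) = 115/(115+283) = 0.289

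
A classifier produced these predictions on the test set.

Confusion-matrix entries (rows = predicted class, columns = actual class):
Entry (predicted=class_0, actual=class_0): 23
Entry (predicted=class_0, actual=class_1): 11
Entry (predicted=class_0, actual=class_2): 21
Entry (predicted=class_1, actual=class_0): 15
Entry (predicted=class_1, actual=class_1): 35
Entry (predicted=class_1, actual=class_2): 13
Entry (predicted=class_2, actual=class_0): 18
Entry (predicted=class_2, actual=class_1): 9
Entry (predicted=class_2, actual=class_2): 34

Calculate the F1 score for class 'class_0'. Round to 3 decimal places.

0.414

One-vs-rest for 'class_0': TP = diagonal; FP = other classes predicted 'class_0'; FN = 'class_0' predicted as other.
F1 score = 2·TP/(2·TP+FP+FN).
class_0: TP=23, FP=11+21=32, FN=15+18=33 → 46/111 = 0.4144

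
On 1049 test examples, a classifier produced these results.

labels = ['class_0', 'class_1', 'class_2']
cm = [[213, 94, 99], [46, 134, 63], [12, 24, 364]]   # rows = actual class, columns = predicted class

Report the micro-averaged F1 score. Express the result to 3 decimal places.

Micro-averaging pools counts across classes: ΣTP=711, ΣFP=338, ΣFN=338.
Micro-F1 score = 2·TP/(2·TP+FP+FN) on pooled counts = 0.678 (equals overall accuracy in single-label multiclass).

0.678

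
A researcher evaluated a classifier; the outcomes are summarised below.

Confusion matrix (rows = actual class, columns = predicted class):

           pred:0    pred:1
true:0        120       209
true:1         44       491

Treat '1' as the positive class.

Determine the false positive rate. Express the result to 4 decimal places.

0.6353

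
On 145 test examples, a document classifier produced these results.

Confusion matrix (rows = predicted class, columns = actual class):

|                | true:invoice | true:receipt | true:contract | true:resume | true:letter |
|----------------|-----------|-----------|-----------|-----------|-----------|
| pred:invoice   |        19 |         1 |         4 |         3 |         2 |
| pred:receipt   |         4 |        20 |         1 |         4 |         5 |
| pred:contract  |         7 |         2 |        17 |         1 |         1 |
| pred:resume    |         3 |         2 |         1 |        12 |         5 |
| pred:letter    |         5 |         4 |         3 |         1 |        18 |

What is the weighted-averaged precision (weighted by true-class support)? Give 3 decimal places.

0.598

Per-class precision (TP/(TP+FP)):
  invoice: TP=19, FP=1+4+3+2=10 → 19/29 = 0.6552
  receipt: TP=20, FP=4+1+4+5=14 → 20/34 = 0.5882
  contract: TP=17, FP=7+2+1+1=11 → 17/28 = 0.6071
  resume: TP=12, FP=3+2+1+5=11 → 12/23 = 0.5217
  letter: TP=18, FP=5+4+3+1=13 → 18/31 = 0.5806
Weighted-precision = Σ (supportᵢ/N)·precisionᵢ with N=145: (38/145)·0.6552 + (29/145)·0.5882 + (26/145)·0.6071 + (21/145)·0.5217 + (31/145)·0.5806 = 0.598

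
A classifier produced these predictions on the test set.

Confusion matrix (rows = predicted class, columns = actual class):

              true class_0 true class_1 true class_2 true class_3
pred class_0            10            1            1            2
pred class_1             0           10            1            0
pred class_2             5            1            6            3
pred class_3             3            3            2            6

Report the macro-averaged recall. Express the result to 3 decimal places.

0.592

Per-class recall (TP/(TP+FN)):
  class_0: TP=10, FN=0+5+3=8 → 10/18 = 0.5556
  class_1: TP=10, FN=1+1+3=5 → 10/15 = 0.6667
  class_2: TP=6, FN=1+1+2=4 → 6/10 = 0.6000
  class_3: TP=6, FN=2+0+3=5 → 6/11 = 0.5455
Macro-recall = mean = (0.5556 + 0.6667 + 0.6000 + 0.5455) / 4 = 0.592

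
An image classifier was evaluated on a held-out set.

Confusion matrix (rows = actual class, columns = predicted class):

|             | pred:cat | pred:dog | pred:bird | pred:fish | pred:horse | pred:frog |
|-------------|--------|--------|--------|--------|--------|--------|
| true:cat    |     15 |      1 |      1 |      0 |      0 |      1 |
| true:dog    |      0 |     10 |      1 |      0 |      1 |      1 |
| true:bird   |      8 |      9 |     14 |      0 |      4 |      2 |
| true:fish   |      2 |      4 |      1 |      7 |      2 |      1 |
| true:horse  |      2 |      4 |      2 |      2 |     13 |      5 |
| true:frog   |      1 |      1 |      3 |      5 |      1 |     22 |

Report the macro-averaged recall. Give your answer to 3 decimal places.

Per-class recall (TP/(TP+FN)):
  cat: TP=15, FN=1+1+0+0+1=3 → 15/18 = 0.8333
  dog: TP=10, FN=0+1+0+1+1=3 → 10/13 = 0.7692
  bird: TP=14, FN=8+9+0+4+2=23 → 14/37 = 0.3784
  fish: TP=7, FN=2+4+1+2+1=10 → 7/17 = 0.4118
  horse: TP=13, FN=2+4+2+2+5=15 → 13/28 = 0.4643
  frog: TP=22, FN=1+1+3+5+1=11 → 22/33 = 0.6667
Macro-recall = mean = (0.8333 + 0.7692 + 0.3784 + 0.4118 + 0.4643 + 0.6667) / 6 = 0.587

0.587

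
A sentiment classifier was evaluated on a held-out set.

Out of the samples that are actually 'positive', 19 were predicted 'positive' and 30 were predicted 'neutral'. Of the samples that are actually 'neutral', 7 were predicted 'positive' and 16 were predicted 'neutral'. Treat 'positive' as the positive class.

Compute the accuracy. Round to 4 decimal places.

Accuracy = (TP+TN)/N = (19+16)/72 = 0.4861

0.4861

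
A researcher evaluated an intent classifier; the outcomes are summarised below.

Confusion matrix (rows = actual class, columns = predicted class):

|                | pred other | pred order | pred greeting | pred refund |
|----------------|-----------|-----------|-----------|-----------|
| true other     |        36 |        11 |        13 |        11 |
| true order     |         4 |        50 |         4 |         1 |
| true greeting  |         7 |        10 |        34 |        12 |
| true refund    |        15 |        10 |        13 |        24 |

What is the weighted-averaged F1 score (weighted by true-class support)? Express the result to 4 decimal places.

Per-class F1 score (2·TP/(2·TP+FP+FN)):
  other: TP=36, FP=4+7+15=26, FN=11+13+11=35 → 72/133 = 0.54135
  order: TP=50, FP=11+10+10=31, FN=4+4+1=9 → 100/140 = 0.71429
  greeting: TP=34, FP=13+4+13=30, FN=7+10+12=29 → 68/127 = 0.53543
  refund: TP=24, FP=11+1+12=24, FN=15+10+13=38 → 48/110 = 0.43636
Weighted-F1 score = Σ (supportᵢ/N)·F1 scoreᵢ with N=255: (71/255)·0.54135 + (59/255)·0.71429 + (63/255)·0.53543 + (62/255)·0.43636 = 0.5544

0.5544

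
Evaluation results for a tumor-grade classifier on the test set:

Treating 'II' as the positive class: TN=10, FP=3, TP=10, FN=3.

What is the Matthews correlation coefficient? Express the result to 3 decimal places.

0.538

MCC = (TP·TN − FP·FN) / √((TP+FP)(TP+FN)(TN+FP)(TN+FN))
Numerator = 10·10 − 3·3 = 91
Denominator = √(13·13·13·13) = √28561 = 169.0000
MCC = 91 / 169.0000 = 0.538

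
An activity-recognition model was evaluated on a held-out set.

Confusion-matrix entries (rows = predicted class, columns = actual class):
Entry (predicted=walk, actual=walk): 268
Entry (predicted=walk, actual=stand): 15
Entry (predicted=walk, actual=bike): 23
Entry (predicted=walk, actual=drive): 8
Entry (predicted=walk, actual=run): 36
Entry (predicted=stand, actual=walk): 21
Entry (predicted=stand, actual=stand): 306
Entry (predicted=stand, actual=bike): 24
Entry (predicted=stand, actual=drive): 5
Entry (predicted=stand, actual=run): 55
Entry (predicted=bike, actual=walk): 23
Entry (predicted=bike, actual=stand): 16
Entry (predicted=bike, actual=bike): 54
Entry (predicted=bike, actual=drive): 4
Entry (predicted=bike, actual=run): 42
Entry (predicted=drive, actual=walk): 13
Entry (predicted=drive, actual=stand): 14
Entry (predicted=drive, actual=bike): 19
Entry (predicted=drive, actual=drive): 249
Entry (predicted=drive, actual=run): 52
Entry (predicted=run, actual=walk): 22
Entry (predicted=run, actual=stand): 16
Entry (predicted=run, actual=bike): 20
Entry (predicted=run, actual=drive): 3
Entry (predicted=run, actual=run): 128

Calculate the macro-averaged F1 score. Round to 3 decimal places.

Per-class F1 score (2·TP/(2·TP+FP+FN)):
  walk: TP=268, FP=15+23+8+36=82, FN=21+23+13+22=79 → 536/697 = 0.7690
  stand: TP=306, FP=21+24+5+55=105, FN=15+16+14+16=61 → 612/778 = 0.7866
  bike: TP=54, FP=23+16+4+42=85, FN=23+24+19+20=86 → 108/279 = 0.3871
  drive: TP=249, FP=13+14+19+52=98, FN=8+5+4+3=20 → 498/616 = 0.8084
  run: TP=128, FP=22+16+20+3=61, FN=36+55+42+52=185 → 256/502 = 0.5100
Macro-F1 score = mean = (0.7690 + 0.7866 + 0.3871 + 0.8084 + 0.5100) / 5 = 0.652

0.652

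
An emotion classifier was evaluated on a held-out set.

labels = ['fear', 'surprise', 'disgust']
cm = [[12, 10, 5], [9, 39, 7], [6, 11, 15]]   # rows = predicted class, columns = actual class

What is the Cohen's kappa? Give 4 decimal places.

0.3247

Observed agreement pₒ = trace/N = 66/114 = 0.57895
Expected agreement pₑ = Σ (rowᵢ·colᵢ)/N² = (27·27 + 60·55 + 27·32)/114² = 0.37650
κ = (pₒ − pₑ)/(1 − pₑ) = (0.57895 − 0.37650)/(1 − 0.37650) = 0.3247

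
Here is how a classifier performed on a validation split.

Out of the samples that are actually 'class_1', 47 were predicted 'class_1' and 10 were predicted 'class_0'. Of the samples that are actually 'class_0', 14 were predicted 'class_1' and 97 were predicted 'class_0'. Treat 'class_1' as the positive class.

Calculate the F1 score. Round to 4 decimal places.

Precision = TP/(TP+FP) = 47/61 = 0.7705
Recall = TP/(TP+FN) = 47/57 = 0.8246
F1 = 2·TP/(2·TP+FP+FN) = 94/118 = 0.7966

0.7966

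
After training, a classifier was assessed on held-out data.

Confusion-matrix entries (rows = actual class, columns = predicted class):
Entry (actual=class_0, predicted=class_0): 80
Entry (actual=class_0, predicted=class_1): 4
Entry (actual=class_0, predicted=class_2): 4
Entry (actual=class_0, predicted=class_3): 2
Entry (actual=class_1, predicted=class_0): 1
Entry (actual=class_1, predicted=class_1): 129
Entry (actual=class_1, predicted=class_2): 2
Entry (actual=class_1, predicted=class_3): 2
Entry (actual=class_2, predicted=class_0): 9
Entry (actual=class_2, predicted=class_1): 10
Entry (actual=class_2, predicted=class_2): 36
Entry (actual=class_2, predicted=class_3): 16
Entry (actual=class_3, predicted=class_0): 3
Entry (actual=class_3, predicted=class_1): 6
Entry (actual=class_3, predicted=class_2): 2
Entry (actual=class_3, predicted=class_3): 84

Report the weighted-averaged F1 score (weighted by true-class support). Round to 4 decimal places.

Per-class F1 score (2·TP/(2·TP+FP+FN)):
  class_0: TP=80, FP=1+9+3=13, FN=4+4+2=10 → 160/183 = 0.87432
  class_1: TP=129, FP=4+10+6=20, FN=1+2+2=5 → 258/283 = 0.91166
  class_2: TP=36, FP=4+2+2=8, FN=9+10+16=35 → 72/115 = 0.62609
  class_3: TP=84, FP=2+2+16=20, FN=3+6+2=11 → 168/199 = 0.84422
Weighted-F1 score = Σ (supportᵢ/N)·F1 scoreᵢ with N=390: (90/390)·0.87432 + (134/390)·0.91166 + (71/390)·0.62609 + (95/390)·0.84422 = 0.8346

0.8346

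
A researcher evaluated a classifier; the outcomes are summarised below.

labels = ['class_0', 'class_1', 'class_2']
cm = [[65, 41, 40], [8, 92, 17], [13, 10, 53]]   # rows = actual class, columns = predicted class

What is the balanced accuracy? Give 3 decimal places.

0.643

Balanced accuracy = mean of per-class recall.
  class_0: recall = 65/146 = 0.4452
  class_1: recall = 92/117 = 0.7863
  class_2: recall = 53/76 = 0.6974
Mean = (0.4452 + 0.7863 + 0.6974) / 3 = 0.643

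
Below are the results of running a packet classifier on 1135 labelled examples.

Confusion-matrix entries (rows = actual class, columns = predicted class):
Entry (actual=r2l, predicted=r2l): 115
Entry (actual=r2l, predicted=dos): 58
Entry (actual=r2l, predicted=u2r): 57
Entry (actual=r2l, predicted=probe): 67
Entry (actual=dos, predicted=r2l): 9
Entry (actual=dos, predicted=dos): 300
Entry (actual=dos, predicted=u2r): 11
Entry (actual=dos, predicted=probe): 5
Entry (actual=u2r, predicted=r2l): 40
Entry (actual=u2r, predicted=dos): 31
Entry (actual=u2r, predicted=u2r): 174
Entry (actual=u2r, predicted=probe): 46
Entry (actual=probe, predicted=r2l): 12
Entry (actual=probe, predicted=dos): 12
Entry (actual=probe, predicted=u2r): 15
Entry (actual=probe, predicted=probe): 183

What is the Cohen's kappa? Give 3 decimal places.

Observed agreement pₒ = trace/N = 772/1135 = 0.6802
Expected agreement pₑ = Σ (rowᵢ·colᵢ)/N² = (297·176 + 325·401 + 291·257 + 222·301)/1135² = 0.2517
κ = (pₒ − pₑ)/(1 − pₑ) = (0.6802 − 0.2517)/(1 − 0.2517) = 0.573

0.573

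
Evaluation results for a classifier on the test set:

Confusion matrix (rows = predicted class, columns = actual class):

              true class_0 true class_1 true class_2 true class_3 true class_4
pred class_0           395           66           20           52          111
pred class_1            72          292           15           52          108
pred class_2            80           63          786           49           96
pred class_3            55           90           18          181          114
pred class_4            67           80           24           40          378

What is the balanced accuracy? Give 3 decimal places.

Balanced accuracy = mean of per-class recall.
  class_0: recall = 395/669 = 0.5904
  class_1: recall = 292/591 = 0.4941
  class_2: recall = 786/863 = 0.9108
  class_3: recall = 181/374 = 0.4840
  class_4: recall = 378/807 = 0.4684
Mean = (0.5904 + 0.4941 + 0.9108 + 0.4840 + 0.4684) / 5 = 0.590

0.590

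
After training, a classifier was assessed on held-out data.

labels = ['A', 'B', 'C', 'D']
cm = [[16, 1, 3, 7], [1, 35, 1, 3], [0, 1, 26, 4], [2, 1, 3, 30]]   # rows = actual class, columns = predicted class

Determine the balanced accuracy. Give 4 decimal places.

0.7849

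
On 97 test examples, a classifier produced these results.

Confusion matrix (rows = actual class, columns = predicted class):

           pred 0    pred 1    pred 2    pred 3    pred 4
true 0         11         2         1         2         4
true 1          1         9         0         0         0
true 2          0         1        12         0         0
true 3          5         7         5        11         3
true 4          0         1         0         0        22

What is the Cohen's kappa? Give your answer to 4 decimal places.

Observed agreement pₒ = trace/N = 65/97 = 0.67010
Expected agreement pₑ = Σ (rowᵢ·colᵢ)/N² = (20·17 + 10·20 + 13·18 + 31·13 + 23·29)/97² = 0.19598
κ = (pₒ − pₑ)/(1 − pₑ) = (0.67010 − 0.19598)/(1 − 0.19598) = 0.5897

0.5897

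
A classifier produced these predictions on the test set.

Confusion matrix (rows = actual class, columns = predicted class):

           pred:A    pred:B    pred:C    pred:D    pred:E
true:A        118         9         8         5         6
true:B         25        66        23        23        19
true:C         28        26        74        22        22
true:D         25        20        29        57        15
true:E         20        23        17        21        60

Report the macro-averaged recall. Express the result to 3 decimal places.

Per-class recall (TP/(TP+FN)):
  A: TP=118, FN=9+8+5+6=28 → 118/146 = 0.8082
  B: TP=66, FN=25+23+23+19=90 → 66/156 = 0.4231
  C: TP=74, FN=28+26+22+22=98 → 74/172 = 0.4302
  D: TP=57, FN=25+20+29+15=89 → 57/146 = 0.3904
  E: TP=60, FN=20+23+17+21=81 → 60/141 = 0.4255
Macro-recall = mean = (0.8082 + 0.4231 + 0.4302 + 0.3904 + 0.4255) / 5 = 0.495

0.495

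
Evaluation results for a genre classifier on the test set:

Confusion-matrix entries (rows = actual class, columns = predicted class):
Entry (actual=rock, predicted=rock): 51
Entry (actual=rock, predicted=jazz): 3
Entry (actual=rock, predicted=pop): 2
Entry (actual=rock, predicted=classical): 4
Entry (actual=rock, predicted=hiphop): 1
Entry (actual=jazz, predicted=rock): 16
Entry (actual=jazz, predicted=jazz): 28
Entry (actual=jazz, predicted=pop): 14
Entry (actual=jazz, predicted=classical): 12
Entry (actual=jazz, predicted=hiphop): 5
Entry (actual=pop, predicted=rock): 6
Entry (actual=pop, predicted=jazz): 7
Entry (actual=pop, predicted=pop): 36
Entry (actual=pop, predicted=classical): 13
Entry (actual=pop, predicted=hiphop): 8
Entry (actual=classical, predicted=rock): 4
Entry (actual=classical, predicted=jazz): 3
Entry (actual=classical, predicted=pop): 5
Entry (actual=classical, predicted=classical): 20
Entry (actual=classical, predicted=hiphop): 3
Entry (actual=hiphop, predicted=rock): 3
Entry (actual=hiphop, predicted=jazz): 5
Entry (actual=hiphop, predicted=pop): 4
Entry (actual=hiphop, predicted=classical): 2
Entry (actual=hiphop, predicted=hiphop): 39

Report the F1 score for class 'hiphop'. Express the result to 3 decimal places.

0.716

One-vs-rest for 'hiphop': TP = diagonal; FP = other classes predicted 'hiphop'; FN = 'hiphop' predicted as other.
F1 score = 2·TP/(2·TP+FP+FN).
hiphop: TP=39, FP=1+5+8+3=17, FN=3+5+4+2=14 → 78/109 = 0.7156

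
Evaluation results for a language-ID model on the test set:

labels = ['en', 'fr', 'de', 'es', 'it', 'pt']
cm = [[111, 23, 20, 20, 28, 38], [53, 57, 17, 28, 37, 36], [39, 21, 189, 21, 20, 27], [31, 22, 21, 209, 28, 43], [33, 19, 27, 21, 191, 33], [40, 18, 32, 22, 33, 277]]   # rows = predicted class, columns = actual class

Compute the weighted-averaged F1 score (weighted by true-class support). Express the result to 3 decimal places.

Per-class F1 score (2·TP/(2·TP+FP+FN)):
  en: TP=111, FP=23+20+20+28+38=129, FN=53+39+31+33+40=196 → 222/547 = 0.4059
  fr: TP=57, FP=53+17+28+37+36=171, FN=23+21+22+19+18=103 → 114/388 = 0.2938
  de: TP=189, FP=39+21+21+20+27=128, FN=20+17+21+27+32=117 → 378/623 = 0.6067
  es: TP=209, FP=31+22+21+28+43=145, FN=20+28+21+21+22=112 → 418/675 = 0.6193
  it: TP=191, FP=33+19+27+21+33=133, FN=28+37+20+28+33=146 → 382/661 = 0.5779
  pt: TP=277, FP=40+18+32+22+33=145, FN=38+36+27+43+33=177 → 554/876 = 0.6324
Weighted-F1 score = Σ (supportᵢ/N)·F1 scoreᵢ with N=1885: (307/1885)·0.4059 + (160/1885)·0.2938 + (306/1885)·0.6067 + (321/1885)·0.6193 + (337/1885)·0.5779 + (454/1885)·0.6324 = 0.551

0.551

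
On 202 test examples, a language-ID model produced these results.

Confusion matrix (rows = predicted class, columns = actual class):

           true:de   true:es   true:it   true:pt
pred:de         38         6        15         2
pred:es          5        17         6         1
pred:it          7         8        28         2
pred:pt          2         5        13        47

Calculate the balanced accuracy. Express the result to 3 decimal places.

0.640

Balanced accuracy = mean of per-class recall.
  de: recall = 38/52 = 0.7308
  es: recall = 17/36 = 0.4722
  it: recall = 28/62 = 0.4516
  pt: recall = 47/52 = 0.9038
Mean = (0.7308 + 0.4722 + 0.4516 + 0.9038) / 4 = 0.640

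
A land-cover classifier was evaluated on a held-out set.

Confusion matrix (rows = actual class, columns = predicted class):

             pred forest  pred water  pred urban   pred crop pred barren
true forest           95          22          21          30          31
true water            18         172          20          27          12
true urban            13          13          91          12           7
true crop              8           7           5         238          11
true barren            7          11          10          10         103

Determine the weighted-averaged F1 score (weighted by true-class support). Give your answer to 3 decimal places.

0.697

Per-class F1 score (2·TP/(2·TP+FP+FN)):
  forest: TP=95, FP=18+13+8+7=46, FN=22+21+30+31=104 → 190/340 = 0.5588
  water: TP=172, FP=22+13+7+11=53, FN=18+20+27+12=77 → 344/474 = 0.7257
  urban: TP=91, FP=21+20+5+10=56, FN=13+13+12+7=45 → 182/283 = 0.6431
  crop: TP=238, FP=30+27+12+10=79, FN=8+7+5+11=31 → 476/586 = 0.8123
  barren: TP=103, FP=31+12+7+11=61, FN=7+11+10+10=38 → 206/305 = 0.6754
Weighted-F1 score = Σ (supportᵢ/N)·F1 scoreᵢ with N=994: (199/994)·0.5588 + (249/994)·0.7257 + (136/994)·0.6431 + (269/994)·0.8123 + (141/994)·0.6754 = 0.697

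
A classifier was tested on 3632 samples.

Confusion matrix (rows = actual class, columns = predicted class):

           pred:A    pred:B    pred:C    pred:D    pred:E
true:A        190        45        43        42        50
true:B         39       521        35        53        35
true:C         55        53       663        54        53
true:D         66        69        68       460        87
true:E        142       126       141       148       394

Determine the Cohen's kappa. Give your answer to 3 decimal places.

0.513

Observed agreement pₒ = trace/N = 2228/3632 = 0.6134
Expected agreement pₑ = Σ (rowᵢ·colᵢ)/N² = (370·492 + 683·814 + 878·950 + 750·757 + 951·619)/3632² = 0.2068
κ = (pₒ − pₑ)/(1 − pₑ) = (0.6134 − 0.2068)/(1 − 0.2068) = 0.513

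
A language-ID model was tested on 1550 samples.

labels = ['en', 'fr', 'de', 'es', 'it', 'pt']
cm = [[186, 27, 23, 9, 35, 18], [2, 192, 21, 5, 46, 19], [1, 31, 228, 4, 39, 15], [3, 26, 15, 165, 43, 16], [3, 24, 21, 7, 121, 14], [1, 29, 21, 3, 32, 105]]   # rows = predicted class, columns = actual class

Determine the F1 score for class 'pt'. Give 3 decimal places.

0.556

Take TP from the diagonal, FP from the rest of the 'pt' prediction marginal, FN from the rest of the 'pt' actual marginal.
F1 score = 2·TP/(2·TP+FP+FN).
pt: TP=105, FP=1+29+21+3+32=86, FN=18+19+15+16+14=82 → 210/378 = 0.5556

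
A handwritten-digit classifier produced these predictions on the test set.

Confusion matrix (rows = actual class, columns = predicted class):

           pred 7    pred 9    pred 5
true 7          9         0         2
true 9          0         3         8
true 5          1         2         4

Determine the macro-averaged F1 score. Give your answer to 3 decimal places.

Per-class F1 score (2·TP/(2·TP+FP+FN)):
  7: TP=9, FP=0+1=1, FN=0+2=2 → 18/21 = 0.8571
  9: TP=3, FP=0+2=2, FN=0+8=8 → 6/16 = 0.3750
  5: TP=4, FP=2+8=10, FN=1+2=3 → 8/21 = 0.3810
Macro-F1 score = mean = (0.8571 + 0.3750 + 0.3810) / 3 = 0.538

0.538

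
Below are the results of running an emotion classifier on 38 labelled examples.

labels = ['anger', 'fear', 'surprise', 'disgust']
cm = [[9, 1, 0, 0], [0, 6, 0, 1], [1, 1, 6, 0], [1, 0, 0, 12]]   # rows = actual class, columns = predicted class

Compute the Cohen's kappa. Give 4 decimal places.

0.8209

Observed agreement pₒ = trace/N = 33/38 = 0.86842
Expected agreement pₑ = Σ (rowᵢ·colᵢ)/N² = (10·11 + 7·8 + 8·6 + 13·13)/38² = 0.26524
κ = (pₒ − pₑ)/(1 − pₑ) = (0.86842 − 0.26524)/(1 − 0.26524) = 0.8209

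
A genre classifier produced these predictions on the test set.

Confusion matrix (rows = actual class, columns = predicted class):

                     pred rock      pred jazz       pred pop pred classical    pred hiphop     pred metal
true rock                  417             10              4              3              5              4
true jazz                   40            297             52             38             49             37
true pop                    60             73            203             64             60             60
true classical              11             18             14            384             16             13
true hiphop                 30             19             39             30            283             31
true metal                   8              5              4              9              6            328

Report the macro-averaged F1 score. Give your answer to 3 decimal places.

Per-class F1 score (2·TP/(2·TP+FP+FN)):
  rock: TP=417, FP=40+60+11+30+8=149, FN=10+4+3+5+4=26 → 834/1009 = 0.8266
  jazz: TP=297, FP=10+73+18+19+5=125, FN=40+52+38+49+37=216 → 594/935 = 0.6353
  pop: TP=203, FP=4+52+14+39+4=113, FN=60+73+64+60+60=317 → 406/836 = 0.4856
  classical: TP=384, FP=3+38+64+30+9=144, FN=11+18+14+16+13=72 → 768/984 = 0.7805
  hiphop: TP=283, FP=5+49+60+16+6=136, FN=30+19+39+30+31=149 → 566/851 = 0.6651
  metal: TP=328, FP=4+37+60+13+31=145, FN=8+5+4+9+6=32 → 656/833 = 0.7875
Macro-F1 score = mean = (0.8266 + 0.6353 + 0.4856 + 0.7805 + 0.6651 + 0.7875) / 6 = 0.697

0.697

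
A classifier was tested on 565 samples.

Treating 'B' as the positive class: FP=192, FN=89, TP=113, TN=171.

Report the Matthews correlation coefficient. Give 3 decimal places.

0.029

MCC = (TP·TN − FP·FN) / √((TP+FP)(TP+FN)(TN+FP)(TN+FN))
Numerator = 113·171 − 192·89 = 2235
Denominator = √(305·202·363·260) = √5814751800 = 76254.5199
MCC = 2235 / 76254.5199 = 0.029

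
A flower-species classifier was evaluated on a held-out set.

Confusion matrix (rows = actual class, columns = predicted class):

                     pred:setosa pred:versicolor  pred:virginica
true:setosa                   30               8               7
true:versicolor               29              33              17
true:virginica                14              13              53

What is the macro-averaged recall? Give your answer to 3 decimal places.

Per-class recall (TP/(TP+FN)):
  setosa: TP=30, FN=8+7=15 → 30/45 = 0.6667
  versicolor: TP=33, FN=29+17=46 → 33/79 = 0.4177
  virginica: TP=53, FN=14+13=27 → 53/80 = 0.6625
Macro-recall = mean = (0.6667 + 0.4177 + 0.6625) / 3 = 0.582

0.582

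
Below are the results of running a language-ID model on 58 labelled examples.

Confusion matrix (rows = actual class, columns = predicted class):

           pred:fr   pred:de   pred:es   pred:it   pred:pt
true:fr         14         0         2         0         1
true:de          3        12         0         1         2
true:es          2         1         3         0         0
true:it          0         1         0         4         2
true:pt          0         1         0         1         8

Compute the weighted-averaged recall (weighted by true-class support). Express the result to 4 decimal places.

0.7069

Per-class recall (TP/(TP+FN)):
  fr: TP=14, FN=0+2+0+1=3 → 14/17 = 0.82353
  de: TP=12, FN=3+0+1+2=6 → 12/18 = 0.66667
  es: TP=3, FN=2+1+0+0=3 → 3/6 = 0.50000
  it: TP=4, FN=0+1+0+2=3 → 4/7 = 0.57143
  pt: TP=8, FN=0+1+0+1=2 → 8/10 = 0.80000
Weighted-recall = Σ (supportᵢ/N)·recallᵢ with N=58: (17/58)·0.82353 + (18/58)·0.66667 + (6/58)·0.50000 + (7/58)·0.57143 + (10/58)·0.80000 = 0.7069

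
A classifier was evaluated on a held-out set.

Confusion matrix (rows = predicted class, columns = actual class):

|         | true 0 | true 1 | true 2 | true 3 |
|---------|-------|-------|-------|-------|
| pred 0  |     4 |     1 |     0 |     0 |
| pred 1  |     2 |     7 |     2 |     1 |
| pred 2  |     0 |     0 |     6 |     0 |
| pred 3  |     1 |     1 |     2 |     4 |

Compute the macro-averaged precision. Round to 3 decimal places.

0.721

Per-class precision (TP/(TP+FP)):
  0: TP=4, FP=1+0+0=1 → 4/5 = 0.8000
  1: TP=7, FP=2+2+1=5 → 7/12 = 0.5833
  2: TP=6, FP=0+0+0=0 → 6/6 = 1.0000
  3: TP=4, FP=1+1+2=4 → 4/8 = 0.5000
Macro-precision = mean = (0.8000 + 0.5833 + 1.0000 + 0.5000) / 4 = 0.721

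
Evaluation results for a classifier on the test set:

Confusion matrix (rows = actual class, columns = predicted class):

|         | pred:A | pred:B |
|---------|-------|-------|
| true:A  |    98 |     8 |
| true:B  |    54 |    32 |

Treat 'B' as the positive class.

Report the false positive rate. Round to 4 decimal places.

FPR = FP/(FP+TN) = 8/(8+98) = 0.0755

0.0755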